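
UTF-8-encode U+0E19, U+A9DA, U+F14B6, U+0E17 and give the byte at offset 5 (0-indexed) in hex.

U+0E19 → 3-byte form E0 B8 99 at offsets 0–2.
U+A9DA → 3-byte form EA A7 9A at offsets 3–5.
Offset 5 falls in char 2's range; it's byte 3 of EA A7 9A = 0x9A.

0x9A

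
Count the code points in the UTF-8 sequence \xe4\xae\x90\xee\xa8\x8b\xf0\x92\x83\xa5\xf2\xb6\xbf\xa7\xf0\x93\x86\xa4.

Byte at offset 0: 0xE4 = 11100100 → 3-byte char (#1). Advance 3.
Byte at offset 3: 0xEE = 11101110 → 3-byte char (#2). Advance 3.
Byte at offset 6: 0xF0 = 11110000 → 4-byte char (#3). Advance 4.
Byte at offset 10: 0xF2 = 11110010 → 4-byte char (#4). Advance 4.
Byte at offset 14: 0xF0 = 11110000 → 4-byte char (#5). Advance 4.
Reached end at offset 18 after 5 code points.

5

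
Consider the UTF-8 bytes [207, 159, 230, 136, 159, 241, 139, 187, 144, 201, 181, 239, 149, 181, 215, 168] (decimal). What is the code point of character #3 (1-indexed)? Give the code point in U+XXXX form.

Offset 0: leading byte 0xCF = 11001111 → 2-byte char #1 = CF 9F.
Offset 2: leading byte 0xE6 = 11100110 → 3-byte char #2 = E6 88 9F.
Offset 5: leading byte 0xF1 = 11110001 → 4-byte char #3 = F1 8B BB 90.
Leading byte 0xF1 = 11110001 matches 11110xxx → 4-byte sequence.
Byte 1: 0xF1 = 11110001, payload 001 (3 bits).
Byte 2: 0x8B = 10001011 (10xxxxxx ✓), payload 001011.
Byte 3: 0xBB = 10111011 (10xxxxxx ✓), payload 111011.
Byte 4: 0x90 = 10010000 (10xxxxxx ✓), payload 010000.
Concatenate: 001001011111011010000 = 0x4BED0 (21 bits → U+4BED0).

U+4BED0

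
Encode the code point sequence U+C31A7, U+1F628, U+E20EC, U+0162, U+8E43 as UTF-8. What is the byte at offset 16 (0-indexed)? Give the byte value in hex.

U+C31A7 → 4-byte form F3 83 86 A7 at offsets 0–3.
U+1F628 → 4-byte form F0 9F 98 A8 at offsets 4–7.
U+E20EC → 4-byte form F3 A2 83 AC at offsets 8–11.
U+0162 → 2-byte form C5 A2 at offsets 12–13.
U+8E43 → 3-byte form E8 B9 83 at offsets 14–16.
Offset 16 falls in char 5's range; it's byte 3 of E8 B9 83 = 0x83.

0x83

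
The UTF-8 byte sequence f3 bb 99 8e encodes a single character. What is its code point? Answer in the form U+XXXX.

Leading byte 0xF3 = 11110011 matches 11110xxx → 4-byte sequence.
Byte 1: 0xF3 = 11110011, payload 011 (3 bits).
Byte 2: 0xBB = 10111011 (10xxxxxx ✓), payload 111011.
Byte 3: 0x99 = 10011001 (10xxxxxx ✓), payload 011001.
Byte 4: 0x8E = 10001110 (10xxxxxx ✓), payload 001110.
Concatenate: 011111011011001001110 = 0xFB64E (21 bits → U+FB64E).

U+FB64E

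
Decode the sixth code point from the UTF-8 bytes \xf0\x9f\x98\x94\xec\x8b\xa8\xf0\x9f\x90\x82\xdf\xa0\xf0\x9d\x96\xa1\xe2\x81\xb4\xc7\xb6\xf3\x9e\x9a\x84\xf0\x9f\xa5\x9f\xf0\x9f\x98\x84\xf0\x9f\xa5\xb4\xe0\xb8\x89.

U+2074

Offset 0: leading byte 0xF0 = 11110000 → 4-byte char #1 = F0 9F 98 94.
Offset 4: leading byte 0xEC = 11101100 → 3-byte char #2 = EC 8B A8.
Offset 7: leading byte 0xF0 = 11110000 → 4-byte char #3 = F0 9F 90 82.
Offset 11: leading byte 0xDF = 11011111 → 2-byte char #4 = DF A0.
Offset 13: leading byte 0xF0 = 11110000 → 4-byte char #5 = F0 9D 96 A1.
Offset 17: leading byte 0xE2 = 11100010 → 3-byte char #6 = E2 81 B4.
Leading byte 0xE2 = 11100010 matches 1110xxxx → 3-byte sequence.
Byte 1: 0xE2 = 11100010, payload 0010 (4 bits).
Byte 2: 0x81 = 10000001 (10xxxxxx ✓), payload 000001.
Byte 3: 0xB4 = 10110100 (10xxxxxx ✓), payload 110100.
Concatenate: 0010000001110100 = 0x2074 (16 bits → U+2074).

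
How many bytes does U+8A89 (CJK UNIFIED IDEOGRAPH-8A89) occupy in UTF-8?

U+8A89 = 0x8A89. UTF-8 uses 1 byte below 0x80, 2 below 0x800, 3 below 0x10000, 4 up to 0x10FFFF. 0x8A89 is in U+0800–U+FFFF → 3 bytes.

3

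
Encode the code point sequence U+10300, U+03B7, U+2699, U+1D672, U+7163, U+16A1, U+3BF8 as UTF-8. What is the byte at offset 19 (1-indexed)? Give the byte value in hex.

1-indexed offset 19 is 0-indexed offset 18.
U+10300 → 4-byte form F0 90 8C 80 at offsets 0–3.
U+03B7 → 2-byte form CE B7 at offsets 4–5.
U+2699 → 3-byte form E2 9A 99 at offsets 6–8.
U+1D672 → 4-byte form F0 9D 99 B2 at offsets 9–12.
U+7163 → 3-byte form E7 85 A3 at offsets 13–15.
U+16A1 → 3-byte form E1 9A A1 at offsets 16–18.
Offset 18 falls in char 6's range; it's byte 3 of E1 9A A1 = 0xA1.

0xA1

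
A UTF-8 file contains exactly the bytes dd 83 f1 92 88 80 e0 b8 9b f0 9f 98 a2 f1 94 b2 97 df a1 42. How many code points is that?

7

Byte at offset 0: 0xDD = 11011101 → 2-byte char (#1). Advance 2.
Byte at offset 2: 0xF1 = 11110001 → 4-byte char (#2). Advance 4.
Byte at offset 6: 0xE0 = 11100000 → 3-byte char (#3). Advance 3.
Byte at offset 9: 0xF0 = 11110000 → 4-byte char (#4). Advance 4.
Byte at offset 13: 0xF1 = 11110001 → 4-byte char (#5). Advance 4.
Byte at offset 17: 0xDF = 11011111 → 2-byte char (#6). Advance 2.
Byte at offset 19: 0x42 = 01000010 → 1-byte char (#7). Advance 1.
Reached end at offset 20 after 7 code points.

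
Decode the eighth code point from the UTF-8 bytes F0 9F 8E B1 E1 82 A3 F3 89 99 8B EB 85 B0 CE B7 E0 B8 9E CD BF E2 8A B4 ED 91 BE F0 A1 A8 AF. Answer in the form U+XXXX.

Offset 0: leading byte 0xF0 = 11110000 → 4-byte char #1 = F0 9F 8E B1.
Offset 4: leading byte 0xE1 = 11100001 → 3-byte char #2 = E1 82 A3.
Offset 7: leading byte 0xF3 = 11110011 → 4-byte char #3 = F3 89 99 8B.
Offset 11: leading byte 0xEB = 11101011 → 3-byte char #4 = EB 85 B0.
Offset 14: leading byte 0xCE = 11001110 → 2-byte char #5 = CE B7.
Offset 16: leading byte 0xE0 = 11100000 → 3-byte char #6 = E0 B8 9E.
Offset 19: leading byte 0xCD = 11001101 → 2-byte char #7 = CD BF.
Offset 21: leading byte 0xE2 = 11100010 → 3-byte char #8 = E2 8A B4.
Leading byte 0xE2 = 11100010 matches 1110xxxx → 3-byte sequence.
Byte 1: 0xE2 = 11100010, payload 0010 (4 bits).
Byte 2: 0x8A = 10001010 (10xxxxxx ✓), payload 001010.
Byte 3: 0xB4 = 10110100 (10xxxxxx ✓), payload 110100.
Concatenate: 0010001010110100 = 0x22B4 (16 bits → U+22B4).

U+22B4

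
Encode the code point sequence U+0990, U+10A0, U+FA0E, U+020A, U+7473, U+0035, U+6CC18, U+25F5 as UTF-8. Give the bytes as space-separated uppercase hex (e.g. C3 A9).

E0 A6 90 E1 82 A0 EF A8 8E C8 8A E7 91 B3 35 F1 AC B0 98 E2 97 B5

U+0990: 3-byte form → E0 A6 90.
U+10A0: 3-byte form → E1 82 A0.
U+FA0E: 3-byte form → EF A8 8E.
U+020A: 2-byte form → C8 8A.
U+7473: 3-byte form → E7 91 B3.
U+0035: 1-byte form → 35.
U+6CC18: 4-byte form → F1 AC B0 98.
U+25F5: 3-byte form → E2 97 B5.
Concatenated (22 bytes): E0 A6 90 E1 82 A0 EF A8 8E C8 8A E7 91 B3 35 F1 AC B0 98 E2 97 B5.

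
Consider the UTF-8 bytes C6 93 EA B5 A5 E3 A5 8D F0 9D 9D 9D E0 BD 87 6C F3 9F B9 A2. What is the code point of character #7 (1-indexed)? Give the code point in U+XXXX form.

U+DFE62

Offset 0: leading byte 0xC6 = 11000110 → 2-byte char #1 = C6 93.
Offset 2: leading byte 0xEA = 11101010 → 3-byte char #2 = EA B5 A5.
Offset 5: leading byte 0xE3 = 11100011 → 3-byte char #3 = E3 A5 8D.
Offset 8: leading byte 0xF0 = 11110000 → 4-byte char #4 = F0 9D 9D 9D.
Offset 12: leading byte 0xE0 = 11100000 → 3-byte char #5 = E0 BD 87.
Offset 15: leading byte 0x6C = 01101100 → 1-byte char #6 = 6C.
Offset 16: leading byte 0xF3 = 11110011 → 4-byte char #7 = F3 9F B9 A2.
Leading byte 0xF3 = 11110011 matches 11110xxx → 4-byte sequence.
Byte 1: 0xF3 = 11110011, payload 011 (3 bits).
Byte 2: 0x9F = 10011111 (10xxxxxx ✓), payload 011111.
Byte 3: 0xB9 = 10111001 (10xxxxxx ✓), payload 111001.
Byte 4: 0xA2 = 10100010 (10xxxxxx ✓), payload 100010.
Concatenate: 011011111111001100010 = 0xDFE62 (21 bits → U+DFE62).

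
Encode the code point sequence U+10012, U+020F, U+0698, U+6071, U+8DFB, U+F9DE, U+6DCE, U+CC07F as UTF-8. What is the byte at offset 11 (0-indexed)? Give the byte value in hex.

0xE8

U+10012 → 4-byte form F0 90 80 92 at offsets 0–3.
U+020F → 2-byte form C8 8F at offsets 4–5.
U+0698 → 2-byte form DA 98 at offsets 6–7.
U+6071 → 3-byte form E6 81 B1 at offsets 8–10.
U+8DFB → 3-byte form E8 B7 BB at offsets 11–13.
Offset 11 falls in char 5's range; it's byte 1 of E8 B7 BB = 0xE8.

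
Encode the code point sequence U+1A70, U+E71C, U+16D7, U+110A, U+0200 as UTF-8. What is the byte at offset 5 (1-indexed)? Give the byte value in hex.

1-indexed offset 5 is 0-indexed offset 4.
U+1A70 → 3-byte form E1 A9 B0 at offsets 0–2.
U+E71C → 3-byte form EE 9C 9C at offsets 3–5.
Offset 4 falls in char 2's range; it's byte 2 of EE 9C 9C = 0x9C.

0x9C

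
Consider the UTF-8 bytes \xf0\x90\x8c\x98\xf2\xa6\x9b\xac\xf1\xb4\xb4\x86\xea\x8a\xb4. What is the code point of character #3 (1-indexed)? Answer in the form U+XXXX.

U+74D06

Offset 0: leading byte 0xF0 = 11110000 → 4-byte char #1 = F0 90 8C 98.
Offset 4: leading byte 0xF2 = 11110010 → 4-byte char #2 = F2 A6 9B AC.
Offset 8: leading byte 0xF1 = 11110001 → 4-byte char #3 = F1 B4 B4 86.
Leading byte 0xF1 = 11110001 matches 11110xxx → 4-byte sequence.
Byte 1: 0xF1 = 11110001, payload 001 (3 bits).
Byte 2: 0xB4 = 10110100 (10xxxxxx ✓), payload 110100.
Byte 3: 0xB4 = 10110100 (10xxxxxx ✓), payload 110100.
Byte 4: 0x86 = 10000110 (10xxxxxx ✓), payload 000110.
Concatenate: 001110100110100000110 = 0x74D06 (21 bits → U+74D06).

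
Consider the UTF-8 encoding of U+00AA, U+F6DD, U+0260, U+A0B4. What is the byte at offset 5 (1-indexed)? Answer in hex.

0x9D

1-indexed offset 5 is 0-indexed offset 4.
U+00AA → 2-byte form C2 AA at offsets 0–1.
U+F6DD → 3-byte form EF 9B 9D at offsets 2–4.
Offset 4 falls in char 2's range; it's byte 3 of EF 9B 9D = 0x9D.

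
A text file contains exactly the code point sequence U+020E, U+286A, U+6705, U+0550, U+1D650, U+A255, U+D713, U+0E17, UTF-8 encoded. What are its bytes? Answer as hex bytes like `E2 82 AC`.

U+020E: 2-byte form → C8 8E.
U+286A: 3-byte form → E2 A1 AA.
U+6705: 3-byte form → E6 9C 85.
U+0550: 2-byte form → D5 90.
U+1D650: 4-byte form → F0 9D 99 90.
U+A255: 3-byte form → EA 89 95.
U+D713: 3-byte form → ED 9C 93.
U+0E17: 3-byte form → E0 B8 97.
Concatenated (23 bytes): C8 8E E2 A1 AA E6 9C 85 D5 90 F0 9D 99 90 EA 89 95 ED 9C 93 E0 B8 97.

C8 8E E2 A1 AA E6 9C 85 D5 90 F0 9D 99 90 EA 89 95 ED 9C 93 E0 B8 97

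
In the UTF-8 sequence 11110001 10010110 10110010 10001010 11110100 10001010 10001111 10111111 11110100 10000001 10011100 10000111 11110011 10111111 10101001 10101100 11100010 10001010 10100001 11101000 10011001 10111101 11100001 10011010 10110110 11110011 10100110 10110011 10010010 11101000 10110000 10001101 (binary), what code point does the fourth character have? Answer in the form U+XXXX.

Offset 0: leading byte 0xF1 = 11110001 → 4-byte char #1 = F1 96 B2 8A.
Offset 4: leading byte 0xF4 = 11110100 → 4-byte char #2 = F4 8A 8F BF.
Offset 8: leading byte 0xF4 = 11110100 → 4-byte char #3 = F4 81 9C 87.
Offset 12: leading byte 0xF3 = 11110011 → 4-byte char #4 = F3 BF A9 AC.
Leading byte 0xF3 = 11110011 matches 11110xxx → 4-byte sequence.
Byte 1: 0xF3 = 11110011, payload 011 (3 bits).
Byte 2: 0xBF = 10111111 (10xxxxxx ✓), payload 111111.
Byte 3: 0xA9 = 10101001 (10xxxxxx ✓), payload 101001.
Byte 4: 0xAC = 10101100 (10xxxxxx ✓), payload 101100.
Concatenate: 011111111101001101100 = 0xFFA6C (21 bits → U+FFA6C).

U+FFA6C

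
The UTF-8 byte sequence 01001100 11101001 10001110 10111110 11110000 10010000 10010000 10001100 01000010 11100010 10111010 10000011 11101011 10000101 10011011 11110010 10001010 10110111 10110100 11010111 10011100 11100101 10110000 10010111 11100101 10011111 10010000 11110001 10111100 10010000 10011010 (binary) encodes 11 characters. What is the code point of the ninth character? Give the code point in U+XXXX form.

U+5C17

Offset 0: leading byte 0x4C = 01001100 → 1-byte char #1 = 4C.
Offset 1: leading byte 0xE9 = 11101001 → 3-byte char #2 = E9 8E BE.
Offset 4: leading byte 0xF0 = 11110000 → 4-byte char #3 = F0 90 90 8C.
Offset 8: leading byte 0x42 = 01000010 → 1-byte char #4 = 42.
Offset 9: leading byte 0xE2 = 11100010 → 3-byte char #5 = E2 BA 83.
Offset 12: leading byte 0xEB = 11101011 → 3-byte char #6 = EB 85 9B.
Offset 15: leading byte 0xF2 = 11110010 → 4-byte char #7 = F2 8A B7 B4.
Offset 19: leading byte 0xD7 = 11010111 → 2-byte char #8 = D7 9C.
Offset 21: leading byte 0xE5 = 11100101 → 3-byte char #9 = E5 B0 97.
Leading byte 0xE5 = 11100101 matches 1110xxxx → 3-byte sequence.
Byte 1: 0xE5 = 11100101, payload 0101 (4 bits).
Byte 2: 0xB0 = 10110000 (10xxxxxx ✓), payload 110000.
Byte 3: 0x97 = 10010111 (10xxxxxx ✓), payload 010111.
Concatenate: 0101110000010111 = 0x5C17 (16 bits → U+5C17).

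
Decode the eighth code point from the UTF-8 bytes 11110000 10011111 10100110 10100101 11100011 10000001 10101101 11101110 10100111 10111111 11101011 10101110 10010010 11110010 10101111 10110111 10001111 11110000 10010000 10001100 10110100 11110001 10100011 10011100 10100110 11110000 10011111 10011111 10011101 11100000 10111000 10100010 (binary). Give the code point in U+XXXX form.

U+1F7DD

Offset 0: leading byte 0xF0 = 11110000 → 4-byte char #1 = F0 9F A6 A5.
Offset 4: leading byte 0xE3 = 11100011 → 3-byte char #2 = E3 81 AD.
Offset 7: leading byte 0xEE = 11101110 → 3-byte char #3 = EE A7 BF.
Offset 10: leading byte 0xEB = 11101011 → 3-byte char #4 = EB AE 92.
Offset 13: leading byte 0xF2 = 11110010 → 4-byte char #5 = F2 AF B7 8F.
Offset 17: leading byte 0xF0 = 11110000 → 4-byte char #6 = F0 90 8C B4.
Offset 21: leading byte 0xF1 = 11110001 → 4-byte char #7 = F1 A3 9C A6.
Offset 25: leading byte 0xF0 = 11110000 → 4-byte char #8 = F0 9F 9F 9D.
Leading byte 0xF0 = 11110000 matches 11110xxx → 4-byte sequence.
Byte 1: 0xF0 = 11110000, payload 000 (3 bits).
Byte 2: 0x9F = 10011111 (10xxxxxx ✓), payload 011111.
Byte 3: 0x9F = 10011111 (10xxxxxx ✓), payload 011111.
Byte 4: 0x9D = 10011101 (10xxxxxx ✓), payload 011101.
Concatenate: 000011111011111011101 = 0x1F7DD (21 bits → U+1F7DD).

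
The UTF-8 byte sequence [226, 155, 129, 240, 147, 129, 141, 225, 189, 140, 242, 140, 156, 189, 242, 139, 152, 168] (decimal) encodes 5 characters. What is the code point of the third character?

Offset 0: leading byte 0xE2 = 11100010 → 3-byte char #1 = E2 9B 81.
Offset 3: leading byte 0xF0 = 11110000 → 4-byte char #2 = F0 93 81 8D.
Offset 7: leading byte 0xE1 = 11100001 → 3-byte char #3 = E1 BD 8C.
Leading byte 0xE1 = 11100001 matches 1110xxxx → 3-byte sequence.
Byte 1: 0xE1 = 11100001, payload 0001 (4 bits).
Byte 2: 0xBD = 10111101 (10xxxxxx ✓), payload 111101.
Byte 3: 0x8C = 10001100 (10xxxxxx ✓), payload 001100.
Concatenate: 0001111101001100 = 0x1F4C (16 bits → U+1F4C).

U+1F4C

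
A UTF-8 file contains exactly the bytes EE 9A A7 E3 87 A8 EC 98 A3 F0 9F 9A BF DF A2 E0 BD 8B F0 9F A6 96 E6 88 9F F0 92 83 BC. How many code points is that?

9

Byte at offset 0: 0xEE = 11101110 → 3-byte char (#1). Advance 3.
Byte at offset 3: 0xE3 = 11100011 → 3-byte char (#2). Advance 3.
Byte at offset 6: 0xEC = 11101100 → 3-byte char (#3). Advance 3.
Byte at offset 9: 0xF0 = 11110000 → 4-byte char (#4). Advance 4.
Byte at offset 13: 0xDF = 11011111 → 2-byte char (#5). Advance 2.
Byte at offset 15: 0xE0 = 11100000 → 3-byte char (#6). Advance 3.
Byte at offset 18: 0xF0 = 11110000 → 4-byte char (#7). Advance 4.
Byte at offset 22: 0xE6 = 11100110 → 3-byte char (#8). Advance 3.
Byte at offset 25: 0xF0 = 11110000 → 4-byte char (#9). Advance 4.
Reached end at offset 29 after 9 code points.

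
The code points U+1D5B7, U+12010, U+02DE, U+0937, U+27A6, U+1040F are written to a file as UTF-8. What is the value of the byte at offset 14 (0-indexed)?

0x9E

U+1D5B7 → 4-byte form F0 9D 96 B7 at offsets 0–3.
U+12010 → 4-byte form F0 92 80 90 at offsets 4–7.
U+02DE → 2-byte form CB 9E at offsets 8–9.
U+0937 → 3-byte form E0 A4 B7 at offsets 10–12.
U+27A6 → 3-byte form E2 9E A6 at offsets 13–15.
Offset 14 falls in char 5's range; it's byte 2 of E2 9E A6 = 0x9E.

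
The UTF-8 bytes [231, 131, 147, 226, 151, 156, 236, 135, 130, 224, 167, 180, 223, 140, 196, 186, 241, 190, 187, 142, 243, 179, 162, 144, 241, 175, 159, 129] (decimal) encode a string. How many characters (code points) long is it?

Byte at offset 0: 0xE7 = 11100111 → 3-byte char (#1). Advance 3.
Byte at offset 3: 0xE2 = 11100010 → 3-byte char (#2). Advance 3.
Byte at offset 6: 0xEC = 11101100 → 3-byte char (#3). Advance 3.
Byte at offset 9: 0xE0 = 11100000 → 3-byte char (#4). Advance 3.
Byte at offset 12: 0xDF = 11011111 → 2-byte char (#5). Advance 2.
Byte at offset 14: 0xC4 = 11000100 → 2-byte char (#6). Advance 2.
Byte at offset 16: 0xF1 = 11110001 → 4-byte char (#7). Advance 4.
Byte at offset 20: 0xF3 = 11110011 → 4-byte char (#8). Advance 4.
Byte at offset 24: 0xF1 = 11110001 → 4-byte char (#9). Advance 4.
Reached end at offset 28 after 9 code points.

9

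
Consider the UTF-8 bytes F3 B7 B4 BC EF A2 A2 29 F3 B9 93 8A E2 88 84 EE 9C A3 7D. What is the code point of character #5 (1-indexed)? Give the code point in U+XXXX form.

U+2204

Offset 0: leading byte 0xF3 = 11110011 → 4-byte char #1 = F3 B7 B4 BC.
Offset 4: leading byte 0xEF = 11101111 → 3-byte char #2 = EF A2 A2.
Offset 7: leading byte 0x29 = 00101001 → 1-byte char #3 = 29.
Offset 8: leading byte 0xF3 = 11110011 → 4-byte char #4 = F3 B9 93 8A.
Offset 12: leading byte 0xE2 = 11100010 → 3-byte char #5 = E2 88 84.
Leading byte 0xE2 = 11100010 matches 1110xxxx → 3-byte sequence.
Byte 1: 0xE2 = 11100010, payload 0010 (4 bits).
Byte 2: 0x88 = 10001000 (10xxxxxx ✓), payload 001000.
Byte 3: 0x84 = 10000100 (10xxxxxx ✓), payload 000100.
Concatenate: 0010001000000100 = 0x2204 (16 bits → U+2204).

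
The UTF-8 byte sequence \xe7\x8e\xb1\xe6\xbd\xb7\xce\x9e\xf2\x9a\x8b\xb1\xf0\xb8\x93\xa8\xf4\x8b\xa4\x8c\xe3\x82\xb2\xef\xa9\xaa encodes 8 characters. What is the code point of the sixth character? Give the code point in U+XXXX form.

Offset 0: leading byte 0xE7 = 11100111 → 3-byte char #1 = E7 8E B1.
Offset 3: leading byte 0xE6 = 11100110 → 3-byte char #2 = E6 BD B7.
Offset 6: leading byte 0xCE = 11001110 → 2-byte char #3 = CE 9E.
Offset 8: leading byte 0xF2 = 11110010 → 4-byte char #4 = F2 9A 8B B1.
Offset 12: leading byte 0xF0 = 11110000 → 4-byte char #5 = F0 B8 93 A8.
Offset 16: leading byte 0xF4 = 11110100 → 4-byte char #6 = F4 8B A4 8C.
Leading byte 0xF4 = 11110100 matches 11110xxx → 4-byte sequence.
Byte 1: 0xF4 = 11110100, payload 100 (3 bits).
Byte 2: 0x8B = 10001011 (10xxxxxx ✓), payload 001011.
Byte 3: 0xA4 = 10100100 (10xxxxxx ✓), payload 100100.
Byte 4: 0x8C = 10001100 (10xxxxxx ✓), payload 001100.
Concatenate: 100001011100100001100 = 0x10B90C (21 bits → U+10B90C).

U+10B90C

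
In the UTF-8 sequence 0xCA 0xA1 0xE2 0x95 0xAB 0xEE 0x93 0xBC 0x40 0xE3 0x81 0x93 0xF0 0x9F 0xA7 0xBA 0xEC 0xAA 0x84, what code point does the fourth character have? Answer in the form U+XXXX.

Offset 0: leading byte 0xCA = 11001010 → 2-byte char #1 = CA A1.
Offset 2: leading byte 0xE2 = 11100010 → 3-byte char #2 = E2 95 AB.
Offset 5: leading byte 0xEE = 11101110 → 3-byte char #3 = EE 93 BC.
Offset 8: leading byte 0x40 = 01000000 → 1-byte char #4 = 40.
Leading byte 0x40 = 01000000 matches 0xxxxxxx → 1-byte sequence.
Byte 1: 0x40 = 01000000, payload 1000000 (7 bits).
Concatenate: 1000000 = 0x40 (7 bits → U+0040).

U+0040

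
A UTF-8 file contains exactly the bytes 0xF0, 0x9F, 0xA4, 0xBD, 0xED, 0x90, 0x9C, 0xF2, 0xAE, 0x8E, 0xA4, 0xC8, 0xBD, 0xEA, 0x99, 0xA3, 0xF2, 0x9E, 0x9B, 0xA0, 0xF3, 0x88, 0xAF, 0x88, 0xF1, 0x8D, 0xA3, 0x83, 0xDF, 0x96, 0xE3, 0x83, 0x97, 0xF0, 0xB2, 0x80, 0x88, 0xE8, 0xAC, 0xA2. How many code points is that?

Byte at offset 0: 0xF0 = 11110000 → 4-byte char (#1). Advance 4.
Byte at offset 4: 0xED = 11101101 → 3-byte char (#2). Advance 3.
Byte at offset 7: 0xF2 = 11110010 → 4-byte char (#3). Advance 4.
Byte at offset 11: 0xC8 = 11001000 → 2-byte char (#4). Advance 2.
Byte at offset 13: 0xEA = 11101010 → 3-byte char (#5). Advance 3.
Byte at offset 16: 0xF2 = 11110010 → 4-byte char (#6). Advance 4.
Byte at offset 20: 0xF3 = 11110011 → 4-byte char (#7). Advance 4.
Byte at offset 24: 0xF1 = 11110001 → 4-byte char (#8). Advance 4.
Byte at offset 28: 0xDF = 11011111 → 2-byte char (#9). Advance 2.
Byte at offset 30: 0xE3 = 11100011 → 3-byte char (#10). Advance 3.
Byte at offset 33: 0xF0 = 11110000 → 4-byte char (#11). Advance 4.
Byte at offset 37: 0xE8 = 11101000 → 3-byte char (#12). Advance 3.
Reached end at offset 40 after 12 code points.

12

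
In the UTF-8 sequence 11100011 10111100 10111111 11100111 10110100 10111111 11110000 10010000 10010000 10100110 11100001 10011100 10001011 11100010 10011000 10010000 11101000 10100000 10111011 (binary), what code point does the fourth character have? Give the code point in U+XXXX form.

Offset 0: leading byte 0xE3 = 11100011 → 3-byte char #1 = E3 BC BF.
Offset 3: leading byte 0xE7 = 11100111 → 3-byte char #2 = E7 B4 BF.
Offset 6: leading byte 0xF0 = 11110000 → 4-byte char #3 = F0 90 90 A6.
Offset 10: leading byte 0xE1 = 11100001 → 3-byte char #4 = E1 9C 8B.
Leading byte 0xE1 = 11100001 matches 1110xxxx → 3-byte sequence.
Byte 1: 0xE1 = 11100001, payload 0001 (4 bits).
Byte 2: 0x9C = 10011100 (10xxxxxx ✓), payload 011100.
Byte 3: 0x8B = 10001011 (10xxxxxx ✓), payload 001011.
Concatenate: 0001011100001011 = 0x170B (16 bits → U+170B).

U+170B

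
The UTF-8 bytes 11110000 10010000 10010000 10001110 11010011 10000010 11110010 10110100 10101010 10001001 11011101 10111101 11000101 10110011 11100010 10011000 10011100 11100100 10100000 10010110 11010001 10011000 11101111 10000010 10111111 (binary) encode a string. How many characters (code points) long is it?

9

Byte at offset 0: 0xF0 = 11110000 → 4-byte char (#1). Advance 4.
Byte at offset 4: 0xD3 = 11010011 → 2-byte char (#2). Advance 2.
Byte at offset 6: 0xF2 = 11110010 → 4-byte char (#3). Advance 4.
Byte at offset 10: 0xDD = 11011101 → 2-byte char (#4). Advance 2.
Byte at offset 12: 0xC5 = 11000101 → 2-byte char (#5). Advance 2.
Byte at offset 14: 0xE2 = 11100010 → 3-byte char (#6). Advance 3.
Byte at offset 17: 0xE4 = 11100100 → 3-byte char (#7). Advance 3.
Byte at offset 20: 0xD1 = 11010001 → 2-byte char (#8). Advance 2.
Byte at offset 22: 0xEF = 11101111 → 3-byte char (#9). Advance 3.
Reached end at offset 25 after 9 code points.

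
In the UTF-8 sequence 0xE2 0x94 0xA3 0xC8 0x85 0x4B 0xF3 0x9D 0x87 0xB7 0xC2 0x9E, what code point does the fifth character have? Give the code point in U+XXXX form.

U+009E

Offset 0: leading byte 0xE2 = 11100010 → 3-byte char #1 = E2 94 A3.
Offset 3: leading byte 0xC8 = 11001000 → 2-byte char #2 = C8 85.
Offset 5: leading byte 0x4B = 01001011 → 1-byte char #3 = 4B.
Offset 6: leading byte 0xF3 = 11110011 → 4-byte char #4 = F3 9D 87 B7.
Offset 10: leading byte 0xC2 = 11000010 → 2-byte char #5 = C2 9E.
Leading byte 0xC2 = 11000010 matches 110xxxxx → 2-byte sequence.
Byte 1: 0xC2 = 11000010, payload 00010 (5 bits).
Byte 2: 0x9E = 10011110 (10xxxxxx ✓), payload 011110.
Concatenate: 00010011110 = 0x9E (11 bits → U+009E).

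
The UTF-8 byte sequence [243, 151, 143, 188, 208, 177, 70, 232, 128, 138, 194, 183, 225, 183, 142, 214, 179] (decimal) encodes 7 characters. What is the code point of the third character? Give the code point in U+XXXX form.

Offset 0: leading byte 0xF3 = 11110011 → 4-byte char #1 = F3 97 8F BC.
Offset 4: leading byte 0xD0 = 11010000 → 2-byte char #2 = D0 B1.
Offset 6: leading byte 0x46 = 01000110 → 1-byte char #3 = 46.
Leading byte 0x46 = 01000110 matches 0xxxxxxx → 1-byte sequence.
Byte 1: 0x46 = 01000110, payload 1000110 (7 bits).
Concatenate: 1000110 = 0x46 (7 bits → U+0046).

U+0046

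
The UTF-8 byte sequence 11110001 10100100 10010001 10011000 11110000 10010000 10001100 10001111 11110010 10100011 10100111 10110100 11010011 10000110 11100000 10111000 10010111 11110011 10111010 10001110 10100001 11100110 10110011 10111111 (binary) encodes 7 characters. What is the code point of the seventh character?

U+6CFF

Offset 0: leading byte 0xF1 = 11110001 → 4-byte char #1 = F1 A4 91 98.
Offset 4: leading byte 0xF0 = 11110000 → 4-byte char #2 = F0 90 8C 8F.
Offset 8: leading byte 0xF2 = 11110010 → 4-byte char #3 = F2 A3 A7 B4.
Offset 12: leading byte 0xD3 = 11010011 → 2-byte char #4 = D3 86.
Offset 14: leading byte 0xE0 = 11100000 → 3-byte char #5 = E0 B8 97.
Offset 17: leading byte 0xF3 = 11110011 → 4-byte char #6 = F3 BA 8E A1.
Offset 21: leading byte 0xE6 = 11100110 → 3-byte char #7 = E6 B3 BF.
Leading byte 0xE6 = 11100110 matches 1110xxxx → 3-byte sequence.
Byte 1: 0xE6 = 11100110, payload 0110 (4 bits).
Byte 2: 0xB3 = 10110011 (10xxxxxx ✓), payload 110011.
Byte 3: 0xBF = 10111111 (10xxxxxx ✓), payload 111111.
Concatenate: 0110110011111111 = 0x6CFF (16 bits → U+6CFF).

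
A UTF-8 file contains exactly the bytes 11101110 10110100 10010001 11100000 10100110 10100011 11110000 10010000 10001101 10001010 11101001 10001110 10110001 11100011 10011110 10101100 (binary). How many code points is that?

Byte at offset 0: 0xEE = 11101110 → 3-byte char (#1). Advance 3.
Byte at offset 3: 0xE0 = 11100000 → 3-byte char (#2). Advance 3.
Byte at offset 6: 0xF0 = 11110000 → 4-byte char (#3). Advance 4.
Byte at offset 10: 0xE9 = 11101001 → 3-byte char (#4). Advance 3.
Byte at offset 13: 0xE3 = 11100011 → 3-byte char (#5). Advance 3.
Reached end at offset 16 after 5 code points.

5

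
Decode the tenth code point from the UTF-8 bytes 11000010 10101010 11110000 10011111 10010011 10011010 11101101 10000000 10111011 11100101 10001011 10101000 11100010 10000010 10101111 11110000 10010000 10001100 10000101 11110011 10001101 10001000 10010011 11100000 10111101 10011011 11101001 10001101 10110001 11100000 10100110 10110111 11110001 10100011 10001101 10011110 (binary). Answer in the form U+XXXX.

U+09B7

Offset 0: leading byte 0xC2 = 11000010 → 2-byte char #1 = C2 AA.
Offset 2: leading byte 0xF0 = 11110000 → 4-byte char #2 = F0 9F 93 9A.
Offset 6: leading byte 0xED = 11101101 → 3-byte char #3 = ED 80 BB.
Offset 9: leading byte 0xE5 = 11100101 → 3-byte char #4 = E5 8B A8.
Offset 12: leading byte 0xE2 = 11100010 → 3-byte char #5 = E2 82 AF.
Offset 15: leading byte 0xF0 = 11110000 → 4-byte char #6 = F0 90 8C 85.
Offset 19: leading byte 0xF3 = 11110011 → 4-byte char #7 = F3 8D 88 93.
Offset 23: leading byte 0xE0 = 11100000 → 3-byte char #8 = E0 BD 9B.
Offset 26: leading byte 0xE9 = 11101001 → 3-byte char #9 = E9 8D B1.
Offset 29: leading byte 0xE0 = 11100000 → 3-byte char #10 = E0 A6 B7.
Leading byte 0xE0 = 11100000 matches 1110xxxx → 3-byte sequence.
Byte 1: 0xE0 = 11100000, payload 0000 (4 bits).
Byte 2: 0xA6 = 10100110 (10xxxxxx ✓), payload 100110.
Byte 3: 0xB7 = 10110111 (10xxxxxx ✓), payload 110111.
Concatenate: 0000100110110111 = 0x9B7 (16 bits → U+09B7).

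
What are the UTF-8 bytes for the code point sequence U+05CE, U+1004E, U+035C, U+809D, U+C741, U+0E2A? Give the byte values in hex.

D7 8E F0 90 81 8E CD 9C E8 82 9D EC 9D 81 E0 B8 AA

U+05CE: 2-byte form → D7 8E.
U+1004E: 4-byte form → F0 90 81 8E.
U+035C: 2-byte form → CD 9C.
U+809D: 3-byte form → E8 82 9D.
U+C741: 3-byte form → EC 9D 81.
U+0E2A: 3-byte form → E0 B8 AA.
Concatenated (17 bytes): D7 8E F0 90 81 8E CD 9C E8 82 9D EC 9D 81 E0 B8 AA.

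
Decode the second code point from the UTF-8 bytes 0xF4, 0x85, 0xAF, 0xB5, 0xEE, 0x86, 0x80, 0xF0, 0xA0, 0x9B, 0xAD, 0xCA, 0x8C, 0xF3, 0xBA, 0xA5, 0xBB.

Offset 0: leading byte 0xF4 = 11110100 → 4-byte char #1 = F4 85 AF B5.
Offset 4: leading byte 0xEE = 11101110 → 3-byte char #2 = EE 86 80.
Leading byte 0xEE = 11101110 matches 1110xxxx → 3-byte sequence.
Byte 1: 0xEE = 11101110, payload 1110 (4 bits).
Byte 2: 0x86 = 10000110 (10xxxxxx ✓), payload 000110.
Byte 3: 0x80 = 10000000 (10xxxxxx ✓), payload 000000.
Concatenate: 1110000110000000 = 0xE180 (16 bits → U+E180).

U+E180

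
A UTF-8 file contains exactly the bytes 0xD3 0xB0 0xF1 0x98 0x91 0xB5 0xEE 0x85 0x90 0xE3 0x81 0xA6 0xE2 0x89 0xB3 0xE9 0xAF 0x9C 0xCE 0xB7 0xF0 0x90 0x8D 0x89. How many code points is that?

Byte at offset 0: 0xD3 = 11010011 → 2-byte char (#1). Advance 2.
Byte at offset 2: 0xF1 = 11110001 → 4-byte char (#2). Advance 4.
Byte at offset 6: 0xEE = 11101110 → 3-byte char (#3). Advance 3.
Byte at offset 9: 0xE3 = 11100011 → 3-byte char (#4). Advance 3.
Byte at offset 12: 0xE2 = 11100010 → 3-byte char (#5). Advance 3.
Byte at offset 15: 0xE9 = 11101001 → 3-byte char (#6). Advance 3.
Byte at offset 18: 0xCE = 11001110 → 2-byte char (#7). Advance 2.
Byte at offset 20: 0xF0 = 11110000 → 4-byte char (#8). Advance 4.
Reached end at offset 24 after 8 code points.

8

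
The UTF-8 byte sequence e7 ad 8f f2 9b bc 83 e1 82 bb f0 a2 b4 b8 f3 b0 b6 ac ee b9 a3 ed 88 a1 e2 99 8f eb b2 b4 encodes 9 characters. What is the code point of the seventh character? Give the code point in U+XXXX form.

U+D221

Offset 0: leading byte 0xE7 = 11100111 → 3-byte char #1 = E7 AD 8F.
Offset 3: leading byte 0xF2 = 11110010 → 4-byte char #2 = F2 9B BC 83.
Offset 7: leading byte 0xE1 = 11100001 → 3-byte char #3 = E1 82 BB.
Offset 10: leading byte 0xF0 = 11110000 → 4-byte char #4 = F0 A2 B4 B8.
Offset 14: leading byte 0xF3 = 11110011 → 4-byte char #5 = F3 B0 B6 AC.
Offset 18: leading byte 0xEE = 11101110 → 3-byte char #6 = EE B9 A3.
Offset 21: leading byte 0xED = 11101101 → 3-byte char #7 = ED 88 A1.
Leading byte 0xED = 11101101 matches 1110xxxx → 3-byte sequence.
Byte 1: 0xED = 11101101, payload 1101 (4 bits).
Byte 2: 0x88 = 10001000 (10xxxxxx ✓), payload 001000.
Byte 3: 0xA1 = 10100001 (10xxxxxx ✓), payload 100001.
Concatenate: 1101001000100001 = 0xD221 (16 bits → U+D221).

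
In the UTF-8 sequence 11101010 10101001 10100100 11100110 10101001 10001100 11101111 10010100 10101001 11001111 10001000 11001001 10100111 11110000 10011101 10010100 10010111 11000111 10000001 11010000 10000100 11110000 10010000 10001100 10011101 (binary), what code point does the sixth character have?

Offset 0: leading byte 0xEA = 11101010 → 3-byte char #1 = EA A9 A4.
Offset 3: leading byte 0xE6 = 11100110 → 3-byte char #2 = E6 A9 8C.
Offset 6: leading byte 0xEF = 11101111 → 3-byte char #3 = EF 94 A9.
Offset 9: leading byte 0xCF = 11001111 → 2-byte char #4 = CF 88.
Offset 11: leading byte 0xC9 = 11001001 → 2-byte char #5 = C9 A7.
Offset 13: leading byte 0xF0 = 11110000 → 4-byte char #6 = F0 9D 94 97.
Leading byte 0xF0 = 11110000 matches 11110xxx → 4-byte sequence.
Byte 1: 0xF0 = 11110000, payload 000 (3 bits).
Byte 2: 0x9D = 10011101 (10xxxxxx ✓), payload 011101.
Byte 3: 0x94 = 10010100 (10xxxxxx ✓), payload 010100.
Byte 4: 0x97 = 10010111 (10xxxxxx ✓), payload 010111.
Concatenate: 000011101010100010111 = 0x1D517 (21 bits → U+1D517).

U+1D517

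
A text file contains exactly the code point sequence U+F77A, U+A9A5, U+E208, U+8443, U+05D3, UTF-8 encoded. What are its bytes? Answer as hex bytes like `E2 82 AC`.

EF 9D BA EA A6 A5 EE 88 88 E8 91 83 D7 93

U+F77A: 3-byte form → EF 9D BA.
U+A9A5: 3-byte form → EA A6 A5.
U+E208: 3-byte form → EE 88 88.
U+8443: 3-byte form → E8 91 83.
U+05D3: 2-byte form → D7 93.
Concatenated (14 bytes): EF 9D BA EA A6 A5 EE 88 88 E8 91 83 D7 93.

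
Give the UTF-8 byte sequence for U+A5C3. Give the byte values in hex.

EA 97 83

U+A5C3 = 0xA5C3 = 42435 decimal. In range U+0800–U+FFFF → 3-byte form: 1110xxxx 10xxxxxx 10xxxxxx.
Binary (16 bits): 1010010111000011.
Split 4+6+6: 1010 | 010111 | 000011.
Byte 1: 11101010 = 0xEA.
Byte 2: 10010111 = 0x97.
Byte 3: 10000011 = 0x83.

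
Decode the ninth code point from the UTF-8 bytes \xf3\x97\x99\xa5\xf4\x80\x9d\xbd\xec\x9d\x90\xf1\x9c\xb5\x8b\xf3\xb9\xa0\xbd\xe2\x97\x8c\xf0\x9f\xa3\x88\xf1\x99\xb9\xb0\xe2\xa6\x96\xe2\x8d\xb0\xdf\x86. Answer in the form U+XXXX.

Offset 0: leading byte 0xF3 = 11110011 → 4-byte char #1 = F3 97 99 A5.
Offset 4: leading byte 0xF4 = 11110100 → 4-byte char #2 = F4 80 9D BD.
Offset 8: leading byte 0xEC = 11101100 → 3-byte char #3 = EC 9D 90.
Offset 11: leading byte 0xF1 = 11110001 → 4-byte char #4 = F1 9C B5 8B.
Offset 15: leading byte 0xF3 = 11110011 → 4-byte char #5 = F3 B9 A0 BD.
Offset 19: leading byte 0xE2 = 11100010 → 3-byte char #6 = E2 97 8C.
Offset 22: leading byte 0xF0 = 11110000 → 4-byte char #7 = F0 9F A3 88.
Offset 26: leading byte 0xF1 = 11110001 → 4-byte char #8 = F1 99 B9 B0.
Offset 30: leading byte 0xE2 = 11100010 → 3-byte char #9 = E2 A6 96.
Leading byte 0xE2 = 11100010 matches 1110xxxx → 3-byte sequence.
Byte 1: 0xE2 = 11100010, payload 0010 (4 bits).
Byte 2: 0xA6 = 10100110 (10xxxxxx ✓), payload 100110.
Byte 3: 0x96 = 10010110 (10xxxxxx ✓), payload 010110.
Concatenate: 0010100110010110 = 0x2996 (16 bits → U+2996).

U+2996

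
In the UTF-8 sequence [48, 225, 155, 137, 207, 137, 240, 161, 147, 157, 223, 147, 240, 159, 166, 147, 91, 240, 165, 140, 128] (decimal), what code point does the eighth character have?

Offset 0: leading byte 0x30 = 00110000 → 1-byte char #1 = 30.
Offset 1: leading byte 0xE1 = 11100001 → 3-byte char #2 = E1 9B 89.
Offset 4: leading byte 0xCF = 11001111 → 2-byte char #3 = CF 89.
Offset 6: leading byte 0xF0 = 11110000 → 4-byte char #4 = F0 A1 93 9D.
Offset 10: leading byte 0xDF = 11011111 → 2-byte char #5 = DF 93.
Offset 12: leading byte 0xF0 = 11110000 → 4-byte char #6 = F0 9F A6 93.
Offset 16: leading byte 0x5B = 01011011 → 1-byte char #7 = 5B.
Offset 17: leading byte 0xF0 = 11110000 → 4-byte char #8 = F0 A5 8C 80.
Leading byte 0xF0 = 11110000 matches 11110xxx → 4-byte sequence.
Byte 1: 0xF0 = 11110000, payload 000 (3 bits).
Byte 2: 0xA5 = 10100101 (10xxxxxx ✓), payload 100101.
Byte 3: 0x8C = 10001100 (10xxxxxx ✓), payload 001100.
Byte 4: 0x80 = 10000000 (10xxxxxx ✓), payload 000000.
Concatenate: 000100101001100000000 = 0x25300 (21 bits → U+25300).

U+25300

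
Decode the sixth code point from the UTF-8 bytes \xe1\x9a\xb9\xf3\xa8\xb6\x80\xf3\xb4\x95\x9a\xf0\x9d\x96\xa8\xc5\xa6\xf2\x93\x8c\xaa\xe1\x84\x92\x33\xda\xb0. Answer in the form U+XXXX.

U+9332A

Offset 0: leading byte 0xE1 = 11100001 → 3-byte char #1 = E1 9A B9.
Offset 3: leading byte 0xF3 = 11110011 → 4-byte char #2 = F3 A8 B6 80.
Offset 7: leading byte 0xF3 = 11110011 → 4-byte char #3 = F3 B4 95 9A.
Offset 11: leading byte 0xF0 = 11110000 → 4-byte char #4 = F0 9D 96 A8.
Offset 15: leading byte 0xC5 = 11000101 → 2-byte char #5 = C5 A6.
Offset 17: leading byte 0xF2 = 11110010 → 4-byte char #6 = F2 93 8C AA.
Leading byte 0xF2 = 11110010 matches 11110xxx → 4-byte sequence.
Byte 1: 0xF2 = 11110010, payload 010 (3 bits).
Byte 2: 0x93 = 10010011 (10xxxxxx ✓), payload 010011.
Byte 3: 0x8C = 10001100 (10xxxxxx ✓), payload 001100.
Byte 4: 0xAA = 10101010 (10xxxxxx ✓), payload 101010.
Concatenate: 010010011001100101010 = 0x9332A (21 bits → U+9332A).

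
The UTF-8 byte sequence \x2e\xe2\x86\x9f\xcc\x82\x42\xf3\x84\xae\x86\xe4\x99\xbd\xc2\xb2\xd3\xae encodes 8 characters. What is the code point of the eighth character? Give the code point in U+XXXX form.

Offset 0: leading byte 0x2E = 00101110 → 1-byte char #1 = 2E.
Offset 1: leading byte 0xE2 = 11100010 → 3-byte char #2 = E2 86 9F.
Offset 4: leading byte 0xCC = 11001100 → 2-byte char #3 = CC 82.
Offset 6: leading byte 0x42 = 01000010 → 1-byte char #4 = 42.
Offset 7: leading byte 0xF3 = 11110011 → 4-byte char #5 = F3 84 AE 86.
Offset 11: leading byte 0xE4 = 11100100 → 3-byte char #6 = E4 99 BD.
Offset 14: leading byte 0xC2 = 11000010 → 2-byte char #7 = C2 B2.
Offset 16: leading byte 0xD3 = 11010011 → 2-byte char #8 = D3 AE.
Leading byte 0xD3 = 11010011 matches 110xxxxx → 2-byte sequence.
Byte 1: 0xD3 = 11010011, payload 10011 (5 bits).
Byte 2: 0xAE = 10101110 (10xxxxxx ✓), payload 101110.
Concatenate: 10011101110 = 0x4EE (11 bits → U+04EE).

U+04EE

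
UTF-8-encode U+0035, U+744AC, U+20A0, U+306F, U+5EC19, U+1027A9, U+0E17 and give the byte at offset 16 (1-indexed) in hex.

1-indexed offset 16 is 0-indexed offset 15.
U+0035 → 1-byte form 35 at offsets 0–0.
U+744AC → 4-byte form F1 B4 92 AC at offsets 1–4.
U+20A0 → 3-byte form E2 82 A0 at offsets 5–7.
U+306F → 3-byte form E3 81 AF at offsets 8–10.
U+5EC19 → 4-byte form F1 9E B0 99 at offsets 11–14.
U+1027A9 → 4-byte form F4 82 9E A9 at offsets 15–18.
Offset 15 falls in char 6's range; it's byte 1 of F4 82 9E A9 = 0xF4.

0xF4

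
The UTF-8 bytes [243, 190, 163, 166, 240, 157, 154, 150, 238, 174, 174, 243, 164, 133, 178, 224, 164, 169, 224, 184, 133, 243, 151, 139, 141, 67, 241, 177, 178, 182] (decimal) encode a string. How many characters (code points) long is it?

9

Byte at offset 0: 0xF3 = 11110011 → 4-byte char (#1). Advance 4.
Byte at offset 4: 0xF0 = 11110000 → 4-byte char (#2). Advance 4.
Byte at offset 8: 0xEE = 11101110 → 3-byte char (#3). Advance 3.
Byte at offset 11: 0xF3 = 11110011 → 4-byte char (#4). Advance 4.
Byte at offset 15: 0xE0 = 11100000 → 3-byte char (#5). Advance 3.
Byte at offset 18: 0xE0 = 11100000 → 3-byte char (#6). Advance 3.
Byte at offset 21: 0xF3 = 11110011 → 4-byte char (#7). Advance 4.
Byte at offset 25: 0x43 = 01000011 → 1-byte char (#8). Advance 1.
Byte at offset 26: 0xF1 = 11110001 → 4-byte char (#9). Advance 4.
Reached end at offset 30 after 9 code points.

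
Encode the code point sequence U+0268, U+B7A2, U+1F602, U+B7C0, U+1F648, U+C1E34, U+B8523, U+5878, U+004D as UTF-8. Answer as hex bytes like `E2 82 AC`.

U+0268: 2-byte form → C9 A8.
U+B7A2: 3-byte form → EB 9E A2.
U+1F602: 4-byte form → F0 9F 98 82.
U+B7C0: 3-byte form → EB 9F 80.
U+1F648: 4-byte form → F0 9F 99 88.
U+C1E34: 4-byte form → F3 81 B8 B4.
U+B8523: 4-byte form → F2 B8 94 A3.
U+5878: 3-byte form → E5 A1 B8.
U+004D: 1-byte form → 4D.
Concatenated (28 bytes): C9 A8 EB 9E A2 F0 9F 98 82 EB 9F 80 F0 9F 99 88 F3 81 B8 B4 F2 B8 94 A3 E5 A1 B8 4D.

C9 A8 EB 9E A2 F0 9F 98 82 EB 9F 80 F0 9F 99 88 F3 81 B8 B4 F2 B8 94 A3 E5 A1 B8 4D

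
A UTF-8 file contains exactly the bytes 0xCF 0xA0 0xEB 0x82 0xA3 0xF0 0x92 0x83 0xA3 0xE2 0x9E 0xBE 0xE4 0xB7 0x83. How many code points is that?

Byte at offset 0: 0xCF = 11001111 → 2-byte char (#1). Advance 2.
Byte at offset 2: 0xEB = 11101011 → 3-byte char (#2). Advance 3.
Byte at offset 5: 0xF0 = 11110000 → 4-byte char (#3). Advance 4.
Byte at offset 9: 0xE2 = 11100010 → 3-byte char (#4). Advance 3.
Byte at offset 12: 0xE4 = 11100100 → 3-byte char (#5). Advance 3.
Reached end at offset 15 after 5 code points.

5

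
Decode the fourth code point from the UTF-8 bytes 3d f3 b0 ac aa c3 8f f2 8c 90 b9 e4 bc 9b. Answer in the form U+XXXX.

Offset 0: leading byte 0x3D = 00111101 → 1-byte char #1 = 3D.
Offset 1: leading byte 0xF3 = 11110011 → 4-byte char #2 = F3 B0 AC AA.
Offset 5: leading byte 0xC3 = 11000011 → 2-byte char #3 = C3 8F.
Offset 7: leading byte 0xF2 = 11110010 → 4-byte char #4 = F2 8C 90 B9.
Leading byte 0xF2 = 11110010 matches 11110xxx → 4-byte sequence.
Byte 1: 0xF2 = 11110010, payload 010 (3 bits).
Byte 2: 0x8C = 10001100 (10xxxxxx ✓), payload 001100.
Byte 3: 0x90 = 10010000 (10xxxxxx ✓), payload 010000.
Byte 4: 0xB9 = 10111001 (10xxxxxx ✓), payload 111001.
Concatenate: 010001100010000111001 = 0x8C439 (21 bits → U+8C439).

U+8C439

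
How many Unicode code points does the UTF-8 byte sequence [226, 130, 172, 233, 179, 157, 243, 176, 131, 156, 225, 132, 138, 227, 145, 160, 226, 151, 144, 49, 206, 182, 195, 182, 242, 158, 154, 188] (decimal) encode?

10

Byte at offset 0: 0xE2 = 11100010 → 3-byte char (#1). Advance 3.
Byte at offset 3: 0xE9 = 11101001 → 3-byte char (#2). Advance 3.
Byte at offset 6: 0xF3 = 11110011 → 4-byte char (#3). Advance 4.
Byte at offset 10: 0xE1 = 11100001 → 3-byte char (#4). Advance 3.
Byte at offset 13: 0xE3 = 11100011 → 3-byte char (#5). Advance 3.
Byte at offset 16: 0xE2 = 11100010 → 3-byte char (#6). Advance 3.
Byte at offset 19: 0x31 = 00110001 → 1-byte char (#7). Advance 1.
Byte at offset 20: 0xCE = 11001110 → 2-byte char (#8). Advance 2.
Byte at offset 22: 0xC3 = 11000011 → 2-byte char (#9). Advance 2.
Byte at offset 24: 0xF2 = 11110010 → 4-byte char (#10). Advance 4.
Reached end at offset 28 after 10 code points.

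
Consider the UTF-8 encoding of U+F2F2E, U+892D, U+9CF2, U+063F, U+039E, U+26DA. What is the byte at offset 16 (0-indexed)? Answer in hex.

U+F2F2E → 4-byte form F3 B2 BC AE at offsets 0–3.
U+892D → 3-byte form E8 A4 AD at offsets 4–6.
U+9CF2 → 3-byte form E9 B3 B2 at offsets 7–9.
U+063F → 2-byte form D8 BF at offsets 10–11.
U+039E → 2-byte form CE 9E at offsets 12–13.
U+26DA → 3-byte form E2 9B 9A at offsets 14–16.
Offset 16 falls in char 6's range; it's byte 3 of E2 9B 9A = 0x9A.

0x9A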